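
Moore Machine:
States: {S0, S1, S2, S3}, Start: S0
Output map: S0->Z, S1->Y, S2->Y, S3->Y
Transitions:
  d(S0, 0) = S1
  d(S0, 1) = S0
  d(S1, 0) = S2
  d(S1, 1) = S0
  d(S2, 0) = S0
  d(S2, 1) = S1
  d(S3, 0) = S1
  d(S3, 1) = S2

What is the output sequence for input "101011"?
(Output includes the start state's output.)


Start: S0 (output Z)
  --1--> S0 (output Z)
  --0--> S1 (output Y)
  --1--> S0 (output Z)
  --0--> S1 (output Y)
  --1--> S0 (output Z)
  --1--> S0 (output Z)

"ZZYZYZZ"


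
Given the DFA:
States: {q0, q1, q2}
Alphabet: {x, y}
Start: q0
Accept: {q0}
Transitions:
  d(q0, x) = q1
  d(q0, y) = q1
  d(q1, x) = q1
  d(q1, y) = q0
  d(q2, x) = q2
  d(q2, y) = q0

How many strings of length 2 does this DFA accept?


Enumerating all length-2 strings:
  "xx" -> q1 [reject]
  "xy" -> q0 [accept]
  "yx" -> q1 [reject]
  "yy" -> q0 [accept]

2 out of 4


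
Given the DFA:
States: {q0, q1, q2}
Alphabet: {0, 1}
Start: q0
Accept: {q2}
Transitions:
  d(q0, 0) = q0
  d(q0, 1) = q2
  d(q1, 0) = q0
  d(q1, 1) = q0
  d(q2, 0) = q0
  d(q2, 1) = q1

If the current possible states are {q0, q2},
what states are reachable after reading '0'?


Apply transition on '0' from each current state:
  d(q0, 0) = q0
  d(q2, 0) = q0

{q0}


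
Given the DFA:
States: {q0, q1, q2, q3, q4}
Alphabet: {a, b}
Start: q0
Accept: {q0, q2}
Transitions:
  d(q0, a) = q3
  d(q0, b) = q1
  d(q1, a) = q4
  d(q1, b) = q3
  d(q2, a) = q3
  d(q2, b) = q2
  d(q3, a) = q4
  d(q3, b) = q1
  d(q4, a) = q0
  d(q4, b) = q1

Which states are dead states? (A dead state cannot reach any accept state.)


Forward reachability from each state:
  q0 -> reaches accept state q0 (live)
  q1 -> reaches accept state q0 (live)
  q2 -> reaches accept state q0 (live)
  q3 -> reaches accept state q0 (live)
  q4 -> reaches accept state q0 (live)

None (all states can reach an accept state)


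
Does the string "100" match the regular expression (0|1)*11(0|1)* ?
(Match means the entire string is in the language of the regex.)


|string| = 3; first = '1'; last = '0'

No, "100" does not match (0|1)*11(0|1)*


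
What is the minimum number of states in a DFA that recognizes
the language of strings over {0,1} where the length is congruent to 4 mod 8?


States track (length) mod 8.
Need 8 states: one per remainder 0..7; accept = remainder 4.

8


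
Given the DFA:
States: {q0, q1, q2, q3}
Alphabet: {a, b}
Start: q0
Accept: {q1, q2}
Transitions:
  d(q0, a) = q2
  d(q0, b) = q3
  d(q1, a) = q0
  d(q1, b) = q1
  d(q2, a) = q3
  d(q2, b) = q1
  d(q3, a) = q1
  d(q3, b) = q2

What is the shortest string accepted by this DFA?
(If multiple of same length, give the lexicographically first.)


BFS by string length (lex-first path to each state shown):
  len 0: q0<-""
  len 1: q2<-"a", q3<-"b"
Found accept state at length 1.

"a"


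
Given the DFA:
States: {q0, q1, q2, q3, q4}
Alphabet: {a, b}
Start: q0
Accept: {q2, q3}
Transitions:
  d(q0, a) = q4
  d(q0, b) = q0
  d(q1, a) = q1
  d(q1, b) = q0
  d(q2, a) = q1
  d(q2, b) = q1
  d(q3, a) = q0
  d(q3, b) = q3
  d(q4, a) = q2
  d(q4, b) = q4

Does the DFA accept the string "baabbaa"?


Trace: q0 -> q0 -> q4 -> q2 -> q1 -> q0 -> q4 -> q2
Final state: q2
Accept states: {q2, q3}

Yes, accepted (final state q2 is an accept state)


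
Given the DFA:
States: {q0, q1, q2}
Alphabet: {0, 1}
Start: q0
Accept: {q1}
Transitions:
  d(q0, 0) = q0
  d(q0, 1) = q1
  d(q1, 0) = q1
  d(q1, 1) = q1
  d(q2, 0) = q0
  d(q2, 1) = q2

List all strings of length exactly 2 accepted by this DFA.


All strings of length 2: 4 total
Accepted: 3

"01", "10", "11"


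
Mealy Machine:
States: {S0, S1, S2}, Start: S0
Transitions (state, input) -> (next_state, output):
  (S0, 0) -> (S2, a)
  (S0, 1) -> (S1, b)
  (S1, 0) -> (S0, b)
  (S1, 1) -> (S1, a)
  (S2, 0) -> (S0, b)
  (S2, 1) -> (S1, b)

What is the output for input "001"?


Step-by-step:
  (S0, 0) -> (S2, a)
  (S2, 0) -> (S0, b)
  (S0, 1) -> (S1, b)

"abb"


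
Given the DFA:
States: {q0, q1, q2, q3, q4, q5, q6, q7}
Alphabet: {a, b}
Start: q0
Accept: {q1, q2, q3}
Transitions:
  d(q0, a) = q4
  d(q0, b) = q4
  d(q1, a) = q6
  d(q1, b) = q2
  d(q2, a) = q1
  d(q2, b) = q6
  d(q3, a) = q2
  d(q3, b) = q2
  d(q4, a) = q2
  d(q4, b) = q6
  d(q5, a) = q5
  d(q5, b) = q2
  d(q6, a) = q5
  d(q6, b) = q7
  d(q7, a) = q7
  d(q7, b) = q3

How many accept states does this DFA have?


Accept states listed: {q1, q2, q3}
Counting: q1(1) q2(2) q3(3)

3


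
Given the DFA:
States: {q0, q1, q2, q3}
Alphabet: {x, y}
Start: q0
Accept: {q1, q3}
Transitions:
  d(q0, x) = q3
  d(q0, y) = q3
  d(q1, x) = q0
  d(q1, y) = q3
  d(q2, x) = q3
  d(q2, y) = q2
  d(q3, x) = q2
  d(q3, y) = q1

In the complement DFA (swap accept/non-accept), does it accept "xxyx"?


Trace: q0 -> q3 -> q2 -> q2 -> q3
Final: q3
Original accept: {q1, q3}
Complement: q3 is in original accept

No, complement rejects (original accepts)


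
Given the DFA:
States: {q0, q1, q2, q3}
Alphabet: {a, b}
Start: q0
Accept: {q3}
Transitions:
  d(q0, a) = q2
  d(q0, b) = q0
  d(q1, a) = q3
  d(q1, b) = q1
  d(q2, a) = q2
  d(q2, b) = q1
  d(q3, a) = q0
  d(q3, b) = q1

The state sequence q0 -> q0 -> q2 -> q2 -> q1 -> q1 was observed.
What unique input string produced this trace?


Trace back each transition to find the symbol:
  q0 --[b]--> q0
  q0 --[a]--> q2
  q2 --[a]--> q2
  q2 --[b]--> q1
  q1 --[b]--> q1

"baabb"


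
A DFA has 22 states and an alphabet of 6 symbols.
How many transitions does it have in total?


Each state has exactly one transition per symbol.
22 * 6 = 132

132


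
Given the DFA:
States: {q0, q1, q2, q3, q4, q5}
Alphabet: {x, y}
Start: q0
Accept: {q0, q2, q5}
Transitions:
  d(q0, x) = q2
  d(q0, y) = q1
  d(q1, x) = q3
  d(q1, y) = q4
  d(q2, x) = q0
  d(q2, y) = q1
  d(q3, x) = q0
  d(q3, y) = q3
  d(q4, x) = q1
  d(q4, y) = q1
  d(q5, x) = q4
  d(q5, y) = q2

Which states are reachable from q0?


BFS from q0:
  layer 0: {q0}
  layer 1: {q1, q2}
  layer 2: {q3, q4}

{q0, q1, q2, q3, q4}


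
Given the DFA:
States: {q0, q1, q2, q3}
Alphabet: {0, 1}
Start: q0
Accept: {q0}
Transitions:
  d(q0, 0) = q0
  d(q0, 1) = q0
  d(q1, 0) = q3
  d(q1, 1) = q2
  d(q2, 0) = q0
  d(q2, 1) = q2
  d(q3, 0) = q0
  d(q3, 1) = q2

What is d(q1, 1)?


Looking up transition d(q1, 1)

q2


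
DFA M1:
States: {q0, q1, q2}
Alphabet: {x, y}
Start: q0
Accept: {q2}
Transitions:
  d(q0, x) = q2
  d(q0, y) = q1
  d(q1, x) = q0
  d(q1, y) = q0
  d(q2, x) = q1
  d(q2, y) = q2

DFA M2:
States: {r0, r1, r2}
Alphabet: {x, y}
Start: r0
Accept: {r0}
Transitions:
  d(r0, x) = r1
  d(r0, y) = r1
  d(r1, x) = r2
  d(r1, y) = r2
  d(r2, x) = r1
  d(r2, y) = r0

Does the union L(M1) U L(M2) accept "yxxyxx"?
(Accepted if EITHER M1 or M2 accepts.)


M1: final=q0 accepted=False
M2: final=r2 accepted=False

No, union rejects (neither accepts)


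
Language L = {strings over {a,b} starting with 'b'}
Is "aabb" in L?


first symbol = 'a'

No, "aabb" is not in L


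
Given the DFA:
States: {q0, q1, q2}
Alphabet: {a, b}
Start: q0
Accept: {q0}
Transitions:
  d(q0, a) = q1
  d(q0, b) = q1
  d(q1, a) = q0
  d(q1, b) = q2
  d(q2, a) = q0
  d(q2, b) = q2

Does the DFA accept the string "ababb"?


Trace: q0 -> q1 -> q2 -> q0 -> q1 -> q2
Final state: q2
Accept states: {q0}

No, rejected (final state q2 is not an accept state)


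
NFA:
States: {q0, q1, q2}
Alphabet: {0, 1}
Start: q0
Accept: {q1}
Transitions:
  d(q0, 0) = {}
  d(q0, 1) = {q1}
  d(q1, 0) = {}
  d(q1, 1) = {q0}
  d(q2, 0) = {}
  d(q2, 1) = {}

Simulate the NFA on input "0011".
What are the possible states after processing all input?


Start: {q0}
  --0--> {}
  --0--> {}
  --1--> {}
  --1--> {}

{} (empty set, no valid transitions)


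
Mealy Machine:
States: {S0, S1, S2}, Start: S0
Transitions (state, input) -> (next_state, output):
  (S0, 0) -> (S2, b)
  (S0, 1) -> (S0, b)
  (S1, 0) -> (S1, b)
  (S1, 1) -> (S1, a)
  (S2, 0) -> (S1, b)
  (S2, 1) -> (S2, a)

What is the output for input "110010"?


Step-by-step:
  (S0, 1) -> (S0, b)
  (S0, 1) -> (S0, b)
  (S0, 0) -> (S2, b)
  (S2, 0) -> (S1, b)
  (S1, 1) -> (S1, a)
  (S1, 0) -> (S1, b)

"bbbbab"


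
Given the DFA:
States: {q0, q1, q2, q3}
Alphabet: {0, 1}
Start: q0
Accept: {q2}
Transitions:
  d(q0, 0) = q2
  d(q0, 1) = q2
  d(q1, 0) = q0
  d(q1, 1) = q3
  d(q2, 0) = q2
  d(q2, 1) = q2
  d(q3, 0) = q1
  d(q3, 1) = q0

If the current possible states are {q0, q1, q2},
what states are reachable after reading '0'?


Apply transition on '0' from each current state:
  d(q0, 0) = q2
  d(q1, 0) = q0
  d(q2, 0) = q2

{q0, q2}


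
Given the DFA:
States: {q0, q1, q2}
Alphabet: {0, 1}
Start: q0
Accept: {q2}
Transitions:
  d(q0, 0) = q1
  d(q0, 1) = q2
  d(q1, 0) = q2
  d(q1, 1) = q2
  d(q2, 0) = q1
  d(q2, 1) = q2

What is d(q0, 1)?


Looking up transition d(q0, 1)

q2


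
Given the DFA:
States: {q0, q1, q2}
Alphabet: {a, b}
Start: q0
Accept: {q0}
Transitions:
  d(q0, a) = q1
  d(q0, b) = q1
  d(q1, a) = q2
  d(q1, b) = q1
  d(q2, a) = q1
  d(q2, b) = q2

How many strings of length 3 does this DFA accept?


Enumerating all length-3 strings:
  "aaa" -> q1 [reject]
  "aab" -> q2 [reject]
  "aba" -> q2 [reject]
  "abb" -> q1 [reject]
  "baa" -> q1 [reject]
  "bab" -> q2 [reject]
  "bba" -> q2 [reject]
  "bbb" -> q1 [reject]

0 out of 8


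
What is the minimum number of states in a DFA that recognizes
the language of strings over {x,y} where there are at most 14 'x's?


States: count = 0, 1, ..., 14 (all accepting; 15 states), plus a dead state for count > 14.
Total: 15 + 1 = 16.

16


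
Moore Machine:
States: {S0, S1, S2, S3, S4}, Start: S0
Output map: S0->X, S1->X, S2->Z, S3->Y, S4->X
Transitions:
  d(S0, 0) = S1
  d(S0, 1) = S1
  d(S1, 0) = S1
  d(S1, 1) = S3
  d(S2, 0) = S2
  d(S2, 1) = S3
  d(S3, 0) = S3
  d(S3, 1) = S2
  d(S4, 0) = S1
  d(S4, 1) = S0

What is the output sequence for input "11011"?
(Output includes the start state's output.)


Start: S0 (output X)
  --1--> S1 (output X)
  --1--> S3 (output Y)
  --0--> S3 (output Y)
  --1--> S2 (output Z)
  --1--> S3 (output Y)

"XXYYZY"


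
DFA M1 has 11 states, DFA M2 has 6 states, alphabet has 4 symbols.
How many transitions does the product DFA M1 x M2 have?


Product DFA has 11 * 6 = 66 states.
Each has 4 transitions: 66 * 4 = 264

264


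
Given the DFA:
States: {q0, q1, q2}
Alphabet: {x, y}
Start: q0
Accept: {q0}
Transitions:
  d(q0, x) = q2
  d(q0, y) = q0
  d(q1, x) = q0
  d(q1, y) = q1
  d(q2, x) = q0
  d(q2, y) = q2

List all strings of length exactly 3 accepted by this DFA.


All strings of length 3: 8 total
Accepted: 4

"xxy", "xyx", "yxx", "yyy"


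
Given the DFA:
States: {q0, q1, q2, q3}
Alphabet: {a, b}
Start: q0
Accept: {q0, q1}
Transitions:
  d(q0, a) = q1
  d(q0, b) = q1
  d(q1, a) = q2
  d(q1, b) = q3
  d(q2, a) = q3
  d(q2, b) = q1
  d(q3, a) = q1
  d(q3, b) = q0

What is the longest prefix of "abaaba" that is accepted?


Run the DFA, marking each prefix where the state is accepting:
  "" -> q0 [accept]
  "a" -> q1 [accept]
  "ab" -> q3 [reject]
  "aba" -> q1 [accept]
  "abaa" -> q2 [reject]
  "abaab" -> q1 [accept]
  "abaaba" -> q2 [reject]

"abaab"


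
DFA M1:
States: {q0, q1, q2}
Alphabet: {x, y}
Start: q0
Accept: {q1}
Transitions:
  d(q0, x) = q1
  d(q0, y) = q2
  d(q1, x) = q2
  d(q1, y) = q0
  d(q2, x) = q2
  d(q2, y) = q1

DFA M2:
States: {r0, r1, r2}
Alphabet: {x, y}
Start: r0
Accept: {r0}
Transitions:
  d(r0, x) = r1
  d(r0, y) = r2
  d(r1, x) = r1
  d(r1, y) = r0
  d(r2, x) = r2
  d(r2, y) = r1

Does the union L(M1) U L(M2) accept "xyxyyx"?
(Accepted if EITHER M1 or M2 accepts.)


M1: final=q2 accepted=False
M2: final=r2 accepted=False

No, union rejects (neither accepts)


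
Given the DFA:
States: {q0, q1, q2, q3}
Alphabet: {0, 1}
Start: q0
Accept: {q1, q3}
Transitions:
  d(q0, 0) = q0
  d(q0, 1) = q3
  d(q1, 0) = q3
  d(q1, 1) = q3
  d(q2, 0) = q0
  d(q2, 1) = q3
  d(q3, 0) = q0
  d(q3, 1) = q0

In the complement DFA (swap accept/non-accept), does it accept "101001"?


Trace: q0 -> q3 -> q0 -> q3 -> q0 -> q0 -> q3
Final: q3
Original accept: {q1, q3}
Complement: q3 is in original accept

No, complement rejects (original accepts)


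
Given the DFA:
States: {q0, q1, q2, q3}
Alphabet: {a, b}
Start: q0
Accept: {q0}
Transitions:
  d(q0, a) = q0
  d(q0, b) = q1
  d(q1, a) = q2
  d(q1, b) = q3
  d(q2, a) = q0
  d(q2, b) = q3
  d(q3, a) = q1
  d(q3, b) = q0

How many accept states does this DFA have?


Accept states listed: {q0}
Counting: q0(1)

1


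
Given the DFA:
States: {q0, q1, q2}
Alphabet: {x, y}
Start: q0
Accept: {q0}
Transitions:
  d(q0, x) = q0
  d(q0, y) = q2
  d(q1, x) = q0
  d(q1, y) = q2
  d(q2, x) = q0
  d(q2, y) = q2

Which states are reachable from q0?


BFS from q0:
  layer 0: {q0}
  layer 1: {q2}

{q0, q2}


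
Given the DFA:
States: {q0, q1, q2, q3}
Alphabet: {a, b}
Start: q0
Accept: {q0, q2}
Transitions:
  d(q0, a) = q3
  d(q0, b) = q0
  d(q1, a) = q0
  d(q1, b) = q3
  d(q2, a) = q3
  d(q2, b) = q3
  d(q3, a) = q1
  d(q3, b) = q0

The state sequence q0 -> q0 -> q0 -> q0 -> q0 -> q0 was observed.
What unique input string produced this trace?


Trace back each transition to find the symbol:
  q0 --[b]--> q0
  q0 --[b]--> q0
  q0 --[b]--> q0
  q0 --[b]--> q0
  q0 --[b]--> q0

"bbbbb"


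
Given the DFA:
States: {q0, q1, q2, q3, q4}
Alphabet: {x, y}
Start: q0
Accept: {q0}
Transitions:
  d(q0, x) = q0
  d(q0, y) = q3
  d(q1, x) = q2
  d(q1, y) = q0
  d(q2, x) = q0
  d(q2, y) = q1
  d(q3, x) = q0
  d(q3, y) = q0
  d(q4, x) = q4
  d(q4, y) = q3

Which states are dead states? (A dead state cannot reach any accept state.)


Forward reachability from each state:
  q0 -> reaches accept state q0 (live)
  q1 -> reaches accept state q0 (live)
  q2 -> reaches accept state q0 (live)
  q3 -> reaches accept state q0 (live)
  q4 -> reaches accept state q0 (live)

None (all states can reach an accept state)


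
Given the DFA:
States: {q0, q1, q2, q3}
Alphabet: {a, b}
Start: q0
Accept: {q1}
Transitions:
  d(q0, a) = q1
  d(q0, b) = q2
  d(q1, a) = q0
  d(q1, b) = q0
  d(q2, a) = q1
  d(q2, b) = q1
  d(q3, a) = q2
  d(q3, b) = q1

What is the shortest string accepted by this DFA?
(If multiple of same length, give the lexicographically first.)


BFS by string length (lex-first path to each state shown):
  len 0: q0<-""
  len 1: q1<-"a", q2<-"b"
Found accept state at length 1.

"a"


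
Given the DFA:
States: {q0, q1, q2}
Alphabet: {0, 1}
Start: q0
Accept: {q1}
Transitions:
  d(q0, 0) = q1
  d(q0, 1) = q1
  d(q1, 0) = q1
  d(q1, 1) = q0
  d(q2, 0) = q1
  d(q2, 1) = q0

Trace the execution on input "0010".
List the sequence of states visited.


Input: 0010
d(q0, 0) = q1
d(q1, 0) = q1
d(q1, 1) = q0
d(q0, 0) = q1


q0 -> q1 -> q1 -> q0 -> q1


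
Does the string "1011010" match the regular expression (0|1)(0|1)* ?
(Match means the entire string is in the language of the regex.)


|string| = 7; first = '1'; last = '0'

Yes, "1011010" matches (0|1)(0|1)*


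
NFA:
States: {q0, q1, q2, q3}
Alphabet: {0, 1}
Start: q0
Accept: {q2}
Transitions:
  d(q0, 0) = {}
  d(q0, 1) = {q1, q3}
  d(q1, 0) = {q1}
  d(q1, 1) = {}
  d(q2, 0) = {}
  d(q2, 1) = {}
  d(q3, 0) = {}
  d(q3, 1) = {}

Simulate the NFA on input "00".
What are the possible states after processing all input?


Start: {q0}
  --0--> {}
  --0--> {}

{} (empty set, no valid transitions)


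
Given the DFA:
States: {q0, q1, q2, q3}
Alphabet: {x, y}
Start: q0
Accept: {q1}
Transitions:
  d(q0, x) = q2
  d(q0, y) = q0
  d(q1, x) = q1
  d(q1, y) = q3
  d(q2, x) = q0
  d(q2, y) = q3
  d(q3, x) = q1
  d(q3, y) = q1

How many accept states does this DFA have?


Accept states listed: {q1}
Counting: q1(1)

1


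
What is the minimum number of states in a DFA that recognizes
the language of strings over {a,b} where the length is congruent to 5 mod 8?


States track (length) mod 8.
Need 8 states: one per remainder 0..7; accept = remainder 5.

8


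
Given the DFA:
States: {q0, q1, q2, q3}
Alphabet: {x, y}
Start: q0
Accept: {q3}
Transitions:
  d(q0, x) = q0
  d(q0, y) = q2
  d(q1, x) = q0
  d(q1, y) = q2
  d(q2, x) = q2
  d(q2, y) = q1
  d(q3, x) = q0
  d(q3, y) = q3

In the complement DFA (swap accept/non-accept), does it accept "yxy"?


Trace: q0 -> q2 -> q2 -> q1
Final: q1
Original accept: {q3}
Complement: q1 is not in original accept

Yes, complement accepts (original rejects)


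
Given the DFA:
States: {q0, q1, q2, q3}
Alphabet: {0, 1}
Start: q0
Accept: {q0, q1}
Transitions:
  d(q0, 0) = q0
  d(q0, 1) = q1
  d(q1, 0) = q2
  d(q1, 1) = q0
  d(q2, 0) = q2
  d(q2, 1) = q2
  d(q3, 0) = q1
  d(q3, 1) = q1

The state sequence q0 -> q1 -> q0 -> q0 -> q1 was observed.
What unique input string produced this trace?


Trace back each transition to find the symbol:
  q0 --[1]--> q1
  q1 --[1]--> q0
  q0 --[0]--> q0
  q0 --[1]--> q1

"1101"


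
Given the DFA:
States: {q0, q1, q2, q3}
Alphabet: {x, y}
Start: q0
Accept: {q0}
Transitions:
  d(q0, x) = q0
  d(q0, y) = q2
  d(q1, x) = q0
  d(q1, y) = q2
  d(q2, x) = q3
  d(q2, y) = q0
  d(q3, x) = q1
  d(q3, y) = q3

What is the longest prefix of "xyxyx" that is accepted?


Run the DFA, marking each prefix where the state is accepting:
  "" -> q0 [accept]
  "x" -> q0 [accept]
  "xy" -> q2 [reject]
  "xyx" -> q3 [reject]
  "xyxy" -> q3 [reject]
  "xyxyx" -> q1 [reject]

"x"


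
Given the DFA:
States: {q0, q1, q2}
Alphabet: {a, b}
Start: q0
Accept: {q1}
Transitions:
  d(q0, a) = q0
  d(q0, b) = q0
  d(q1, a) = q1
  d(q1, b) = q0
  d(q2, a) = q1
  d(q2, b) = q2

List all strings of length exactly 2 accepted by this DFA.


All strings of length 2: 4 total
Accepted: 0

None


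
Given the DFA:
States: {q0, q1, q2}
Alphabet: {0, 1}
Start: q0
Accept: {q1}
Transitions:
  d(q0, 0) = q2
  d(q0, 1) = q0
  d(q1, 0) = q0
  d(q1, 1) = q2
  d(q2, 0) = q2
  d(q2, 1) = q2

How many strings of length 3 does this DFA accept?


Enumerating all length-3 strings:
  "000" -> q2 [reject]
  "001" -> q2 [reject]
  "010" -> q2 [reject]
  "011" -> q2 [reject]
  "100" -> q2 [reject]
  "101" -> q2 [reject]
  "110" -> q2 [reject]
  "111" -> q0 [reject]

0 out of 8


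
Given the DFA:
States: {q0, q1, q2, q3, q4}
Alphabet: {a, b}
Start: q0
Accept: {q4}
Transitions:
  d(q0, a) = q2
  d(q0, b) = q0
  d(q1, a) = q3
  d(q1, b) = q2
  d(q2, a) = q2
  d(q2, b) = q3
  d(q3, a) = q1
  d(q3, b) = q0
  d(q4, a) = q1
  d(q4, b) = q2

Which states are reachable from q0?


BFS from q0:
  layer 0: {q0}
  layer 1: {q2}
  layer 2: {q3}
  layer 3: {q1}

{q0, q1, q2, q3}


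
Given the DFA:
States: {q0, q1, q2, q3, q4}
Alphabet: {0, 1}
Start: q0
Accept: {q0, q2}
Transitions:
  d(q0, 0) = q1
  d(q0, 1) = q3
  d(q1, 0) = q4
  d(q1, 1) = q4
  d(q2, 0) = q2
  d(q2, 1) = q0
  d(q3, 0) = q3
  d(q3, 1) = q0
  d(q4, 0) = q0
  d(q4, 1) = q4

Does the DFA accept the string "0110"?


Trace: q0 -> q1 -> q4 -> q4 -> q0
Final state: q0
Accept states: {q0, q2}

Yes, accepted (final state q0 is an accept state)


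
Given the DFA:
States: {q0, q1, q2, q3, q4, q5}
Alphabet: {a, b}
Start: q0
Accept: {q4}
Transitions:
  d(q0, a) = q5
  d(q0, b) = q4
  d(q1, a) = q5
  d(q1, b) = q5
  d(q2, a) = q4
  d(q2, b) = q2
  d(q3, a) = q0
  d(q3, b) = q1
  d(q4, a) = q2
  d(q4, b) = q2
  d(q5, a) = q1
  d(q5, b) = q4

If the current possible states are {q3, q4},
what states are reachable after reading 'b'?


Apply transition on 'b' from each current state:
  d(q3, b) = q1
  d(q4, b) = q2

{q1, q2}


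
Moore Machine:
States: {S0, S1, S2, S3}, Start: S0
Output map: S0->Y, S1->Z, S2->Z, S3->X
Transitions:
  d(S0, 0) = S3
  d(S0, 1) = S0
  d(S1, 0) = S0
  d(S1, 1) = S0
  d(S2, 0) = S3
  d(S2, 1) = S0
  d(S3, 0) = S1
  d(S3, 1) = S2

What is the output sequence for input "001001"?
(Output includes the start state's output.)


Start: S0 (output Y)
  --0--> S3 (output X)
  --0--> S1 (output Z)
  --1--> S0 (output Y)
  --0--> S3 (output X)
  --0--> S1 (output Z)
  --1--> S0 (output Y)

"YXZYXZY"


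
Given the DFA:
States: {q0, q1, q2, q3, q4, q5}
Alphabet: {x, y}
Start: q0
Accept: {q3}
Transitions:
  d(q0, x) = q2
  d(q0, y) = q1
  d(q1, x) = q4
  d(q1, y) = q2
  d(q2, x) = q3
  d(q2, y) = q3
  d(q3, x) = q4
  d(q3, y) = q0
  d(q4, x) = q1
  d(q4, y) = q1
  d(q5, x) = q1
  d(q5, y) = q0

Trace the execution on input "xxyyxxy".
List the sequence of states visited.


Input: xxyyxxy
d(q0, x) = q2
d(q2, x) = q3
d(q3, y) = q0
d(q0, y) = q1
d(q1, x) = q4
d(q4, x) = q1
d(q1, y) = q2


q0 -> q2 -> q3 -> q0 -> q1 -> q4 -> q1 -> q2


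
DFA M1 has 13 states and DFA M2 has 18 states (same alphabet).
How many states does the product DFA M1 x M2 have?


Product construction pairs every M1 state with every M2 state.
13 * 18 = 234

234


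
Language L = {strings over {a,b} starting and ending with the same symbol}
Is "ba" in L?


first = 'b', last = 'a'

No, "ba" is not in L


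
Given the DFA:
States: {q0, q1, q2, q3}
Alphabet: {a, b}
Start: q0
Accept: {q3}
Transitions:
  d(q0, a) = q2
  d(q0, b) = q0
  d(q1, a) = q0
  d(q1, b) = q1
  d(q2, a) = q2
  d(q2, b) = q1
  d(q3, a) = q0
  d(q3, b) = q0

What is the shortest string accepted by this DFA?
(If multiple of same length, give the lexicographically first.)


BFS by string length (lex-first path to each state shown):
  len 0: q0<-""
  len 1: q0<-"b", q2<-"a"
  len 2: q0<-"bb", q1<-"ab", q2<-"aa"
  len 3: q0<-"aba", q1<-"aab", q2<-"aaa"
  len 4: q0<-"aaba", q1<-"aaab", q2<-"aaaa"
  len 5: q0<-"aaaba", q1<-"aaaab", q2<-"aaaaa"
  len 6: q0<-"aaaaba", q1<-"aaaaab", q2<-"aaaaaa"
  len 7: q0<-"aaaaaba", q1<-"aaaaaab", q2<-"aaaaaaa"
  len 8: q0<-"aaaaaaba", q1<-"aaaaaaab", q2<-"aaaaaaaa"

No string accepted (empty language)


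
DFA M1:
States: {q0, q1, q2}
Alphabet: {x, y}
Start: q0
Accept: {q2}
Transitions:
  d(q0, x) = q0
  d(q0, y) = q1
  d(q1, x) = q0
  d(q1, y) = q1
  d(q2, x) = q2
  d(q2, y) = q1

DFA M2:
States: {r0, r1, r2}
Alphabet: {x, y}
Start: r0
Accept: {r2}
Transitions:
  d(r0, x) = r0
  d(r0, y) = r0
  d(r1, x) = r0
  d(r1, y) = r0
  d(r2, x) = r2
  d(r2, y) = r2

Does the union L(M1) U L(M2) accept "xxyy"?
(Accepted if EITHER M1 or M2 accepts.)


M1: final=q1 accepted=False
M2: final=r0 accepted=False

No, union rejects (neither accepts)


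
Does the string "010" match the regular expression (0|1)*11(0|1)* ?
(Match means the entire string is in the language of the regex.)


|string| = 3; first = '0'; last = '0'

No, "010" does not match (0|1)*11(0|1)*


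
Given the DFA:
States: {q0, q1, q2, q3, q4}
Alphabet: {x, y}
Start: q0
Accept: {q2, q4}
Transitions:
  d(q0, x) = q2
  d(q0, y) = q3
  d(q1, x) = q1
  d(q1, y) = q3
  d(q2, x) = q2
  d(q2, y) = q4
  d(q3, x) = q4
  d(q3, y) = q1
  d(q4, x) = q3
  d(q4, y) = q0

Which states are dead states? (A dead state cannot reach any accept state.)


Forward reachability from each state:
  q0 -> reaches accept state q2 (live)
  q1 -> reaches accept state q2 (live)
  q2 -> reaches accept state q2 (live)
  q3 -> reaches accept state q2 (live)
  q4 -> reaches accept state q2 (live)

None (all states can reach an accept state)


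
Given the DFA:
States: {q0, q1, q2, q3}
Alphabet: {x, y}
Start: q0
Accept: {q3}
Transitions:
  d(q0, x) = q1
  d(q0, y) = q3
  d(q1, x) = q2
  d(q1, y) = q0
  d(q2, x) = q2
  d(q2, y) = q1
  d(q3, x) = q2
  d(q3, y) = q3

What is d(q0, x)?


Looking up transition d(q0, x)

q1


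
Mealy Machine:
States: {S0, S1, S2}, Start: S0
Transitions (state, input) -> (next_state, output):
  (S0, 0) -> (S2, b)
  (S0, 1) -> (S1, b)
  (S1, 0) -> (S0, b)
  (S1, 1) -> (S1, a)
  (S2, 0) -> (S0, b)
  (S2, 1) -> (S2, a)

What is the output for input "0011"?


Step-by-step:
  (S0, 0) -> (S2, b)
  (S2, 0) -> (S0, b)
  (S0, 1) -> (S1, b)
  (S1, 1) -> (S1, a)

"bbba"


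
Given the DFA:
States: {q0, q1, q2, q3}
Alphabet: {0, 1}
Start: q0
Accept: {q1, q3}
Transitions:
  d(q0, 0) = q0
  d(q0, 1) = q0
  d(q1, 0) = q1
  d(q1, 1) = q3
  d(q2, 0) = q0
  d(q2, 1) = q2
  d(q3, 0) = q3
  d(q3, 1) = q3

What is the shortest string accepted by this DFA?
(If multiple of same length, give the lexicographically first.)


BFS by string length (lex-first path to each state shown):
  len 0: q0<-""
  len 1: q0<-"0"
  len 2: q0<-"00"
  len 3: q0<-"000"
  len 4: q0<-"0000"
  len 5: q0<-"00000"
  len 6: q0<-"000000"
  len 7: q0<-"0000000"
  len 8: q0<-"00000000"

No string accepted (empty language)


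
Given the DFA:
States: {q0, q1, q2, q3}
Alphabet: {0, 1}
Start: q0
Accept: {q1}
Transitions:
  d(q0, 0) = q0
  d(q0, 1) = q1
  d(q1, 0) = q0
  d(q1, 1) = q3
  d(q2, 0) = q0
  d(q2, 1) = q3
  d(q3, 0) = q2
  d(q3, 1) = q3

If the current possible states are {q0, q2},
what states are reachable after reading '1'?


Apply transition on '1' from each current state:
  d(q0, 1) = q1
  d(q2, 1) = q3

{q1, q3}


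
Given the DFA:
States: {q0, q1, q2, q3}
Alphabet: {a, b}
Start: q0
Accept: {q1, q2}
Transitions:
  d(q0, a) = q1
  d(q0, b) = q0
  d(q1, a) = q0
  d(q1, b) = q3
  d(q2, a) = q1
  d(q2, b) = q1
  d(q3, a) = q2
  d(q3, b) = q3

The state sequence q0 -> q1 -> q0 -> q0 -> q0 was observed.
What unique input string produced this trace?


Trace back each transition to find the symbol:
  q0 --[a]--> q1
  q1 --[a]--> q0
  q0 --[b]--> q0
  q0 --[b]--> q0

"aabb"


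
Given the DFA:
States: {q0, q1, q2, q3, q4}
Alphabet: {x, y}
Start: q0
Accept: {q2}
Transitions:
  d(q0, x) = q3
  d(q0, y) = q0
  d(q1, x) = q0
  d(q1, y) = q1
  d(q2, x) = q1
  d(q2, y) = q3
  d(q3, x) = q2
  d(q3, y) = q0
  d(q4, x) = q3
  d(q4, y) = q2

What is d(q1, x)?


Looking up transition d(q1, x)

q0


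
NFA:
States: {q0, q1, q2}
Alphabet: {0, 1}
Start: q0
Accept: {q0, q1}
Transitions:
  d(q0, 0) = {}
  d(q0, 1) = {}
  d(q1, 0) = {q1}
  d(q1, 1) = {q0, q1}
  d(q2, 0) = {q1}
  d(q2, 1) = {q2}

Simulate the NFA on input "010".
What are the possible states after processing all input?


Start: {q0}
  --0--> {}
  --1--> {}
  --0--> {}

{} (empty set, no valid transitions)


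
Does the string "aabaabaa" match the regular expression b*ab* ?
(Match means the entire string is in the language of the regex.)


|string| = 8; first = 'a'; last = 'a'

No, "aabaabaa" does not match b*ab*


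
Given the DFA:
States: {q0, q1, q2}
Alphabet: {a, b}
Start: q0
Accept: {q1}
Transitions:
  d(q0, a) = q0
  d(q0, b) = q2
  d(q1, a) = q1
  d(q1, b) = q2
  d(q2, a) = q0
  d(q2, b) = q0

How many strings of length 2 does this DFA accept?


Enumerating all length-2 strings:
  "aa" -> q0 [reject]
  "ab" -> q2 [reject]
  "ba" -> q0 [reject]
  "bb" -> q0 [reject]

0 out of 4


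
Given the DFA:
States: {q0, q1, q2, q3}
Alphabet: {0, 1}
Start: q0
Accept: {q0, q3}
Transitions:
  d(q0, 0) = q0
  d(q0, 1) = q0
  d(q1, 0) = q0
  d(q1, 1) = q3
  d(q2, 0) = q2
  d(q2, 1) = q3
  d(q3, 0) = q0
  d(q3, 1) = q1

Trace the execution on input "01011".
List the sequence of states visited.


Input: 01011
d(q0, 0) = q0
d(q0, 1) = q0
d(q0, 0) = q0
d(q0, 1) = q0
d(q0, 1) = q0


q0 -> q0 -> q0 -> q0 -> q0 -> q0


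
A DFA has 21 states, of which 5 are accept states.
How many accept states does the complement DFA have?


Complement swaps accept and non-accept states.
21 - 5 = 16

16


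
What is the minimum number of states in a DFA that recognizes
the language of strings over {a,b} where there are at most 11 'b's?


States: count = 0, 1, ..., 11 (all accepting; 12 states), plus a dead state for count > 11.
Total: 12 + 1 = 13.

13


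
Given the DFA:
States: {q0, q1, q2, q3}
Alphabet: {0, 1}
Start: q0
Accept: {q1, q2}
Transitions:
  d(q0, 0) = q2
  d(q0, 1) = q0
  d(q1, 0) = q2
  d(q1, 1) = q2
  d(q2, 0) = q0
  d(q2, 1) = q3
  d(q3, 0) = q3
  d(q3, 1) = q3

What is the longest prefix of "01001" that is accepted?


Run the DFA, marking each prefix where the state is accepting:
  "" -> q0 [reject]
  "0" -> q2 [accept]
  "01" -> q3 [reject]
  "010" -> q3 [reject]
  "0100" -> q3 [reject]
  "01001" -> q3 [reject]

"0"


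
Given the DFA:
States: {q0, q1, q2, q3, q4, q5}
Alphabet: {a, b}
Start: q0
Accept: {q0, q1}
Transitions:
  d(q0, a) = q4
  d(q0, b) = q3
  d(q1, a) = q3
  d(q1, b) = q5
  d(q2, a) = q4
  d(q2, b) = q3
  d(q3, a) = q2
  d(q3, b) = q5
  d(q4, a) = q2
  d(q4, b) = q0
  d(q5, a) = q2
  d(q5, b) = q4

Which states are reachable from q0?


BFS from q0:
  layer 0: {q0}
  layer 1: {q3, q4}
  layer 2: {q2, q5}

{q0, q2, q3, q4, q5}


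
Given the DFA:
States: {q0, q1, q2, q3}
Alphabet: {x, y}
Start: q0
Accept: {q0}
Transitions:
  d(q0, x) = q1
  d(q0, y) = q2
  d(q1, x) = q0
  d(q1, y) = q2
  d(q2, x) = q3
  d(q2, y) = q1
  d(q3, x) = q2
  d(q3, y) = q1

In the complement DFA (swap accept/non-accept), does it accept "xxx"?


Trace: q0 -> q1 -> q0 -> q1
Final: q1
Original accept: {q0}
Complement: q1 is not in original accept

Yes, complement accepts (original rejects)


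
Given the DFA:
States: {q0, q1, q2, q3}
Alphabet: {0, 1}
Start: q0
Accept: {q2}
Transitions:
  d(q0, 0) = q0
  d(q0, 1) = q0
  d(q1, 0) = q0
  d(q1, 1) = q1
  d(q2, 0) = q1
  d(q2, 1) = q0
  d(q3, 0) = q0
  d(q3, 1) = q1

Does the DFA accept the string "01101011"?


Trace: q0 -> q0 -> q0 -> q0 -> q0 -> q0 -> q0 -> q0 -> q0
Final state: q0
Accept states: {q2}

No, rejected (final state q0 is not an accept state)


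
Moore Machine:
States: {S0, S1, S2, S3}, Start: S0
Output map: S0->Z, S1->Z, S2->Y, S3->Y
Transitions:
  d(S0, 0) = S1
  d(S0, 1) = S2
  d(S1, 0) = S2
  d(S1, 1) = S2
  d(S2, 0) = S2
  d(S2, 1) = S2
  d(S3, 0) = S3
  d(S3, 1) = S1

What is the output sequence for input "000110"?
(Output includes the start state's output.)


Start: S0 (output Z)
  --0--> S1 (output Z)
  --0--> S2 (output Y)
  --0--> S2 (output Y)
  --1--> S2 (output Y)
  --1--> S2 (output Y)
  --0--> S2 (output Y)

"ZZYYYYY"


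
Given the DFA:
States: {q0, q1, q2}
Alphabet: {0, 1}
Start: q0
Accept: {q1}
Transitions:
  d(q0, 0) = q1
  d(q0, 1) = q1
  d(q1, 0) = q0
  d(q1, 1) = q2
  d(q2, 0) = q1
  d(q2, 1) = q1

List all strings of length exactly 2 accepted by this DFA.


All strings of length 2: 4 total
Accepted: 0

None


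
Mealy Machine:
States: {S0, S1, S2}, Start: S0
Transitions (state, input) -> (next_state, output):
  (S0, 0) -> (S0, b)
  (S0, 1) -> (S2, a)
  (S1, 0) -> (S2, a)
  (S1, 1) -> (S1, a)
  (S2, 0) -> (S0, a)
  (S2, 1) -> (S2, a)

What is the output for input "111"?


Step-by-step:
  (S0, 1) -> (S2, a)
  (S2, 1) -> (S2, a)
  (S2, 1) -> (S2, a)

"aaa"


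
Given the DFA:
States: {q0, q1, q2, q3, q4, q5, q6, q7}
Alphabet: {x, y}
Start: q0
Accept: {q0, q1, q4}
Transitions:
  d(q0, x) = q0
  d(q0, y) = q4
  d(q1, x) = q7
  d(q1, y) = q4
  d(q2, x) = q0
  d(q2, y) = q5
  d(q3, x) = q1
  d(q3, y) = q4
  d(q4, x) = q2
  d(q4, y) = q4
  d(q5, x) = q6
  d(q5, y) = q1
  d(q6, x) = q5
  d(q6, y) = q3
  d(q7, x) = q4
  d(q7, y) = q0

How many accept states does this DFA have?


Accept states listed: {q0, q1, q4}
Counting: q0(1) q1(2) q4(3)

3


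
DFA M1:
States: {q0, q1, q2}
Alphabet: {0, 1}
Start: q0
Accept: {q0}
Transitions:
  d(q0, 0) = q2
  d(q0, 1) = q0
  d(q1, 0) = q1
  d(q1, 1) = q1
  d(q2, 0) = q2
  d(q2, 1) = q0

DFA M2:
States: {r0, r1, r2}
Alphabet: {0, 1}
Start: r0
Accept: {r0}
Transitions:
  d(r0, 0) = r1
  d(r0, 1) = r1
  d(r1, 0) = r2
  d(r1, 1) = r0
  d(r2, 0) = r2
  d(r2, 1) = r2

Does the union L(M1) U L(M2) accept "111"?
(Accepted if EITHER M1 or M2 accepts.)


M1: final=q0 accepted=True
M2: final=r1 accepted=False

Yes, union accepts


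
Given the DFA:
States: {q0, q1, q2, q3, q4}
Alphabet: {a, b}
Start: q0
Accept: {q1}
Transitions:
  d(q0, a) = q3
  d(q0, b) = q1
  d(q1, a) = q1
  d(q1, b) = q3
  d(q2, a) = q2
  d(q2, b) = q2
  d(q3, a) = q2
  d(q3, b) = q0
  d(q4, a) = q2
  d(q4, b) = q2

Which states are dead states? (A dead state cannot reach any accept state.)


Forward reachability from each state:
  q0 -> reaches accept state q1 (live)
  q1 -> reaches accept state q1 (live)
  q2 -> reaches {q2}, no accept state (dead)
  q3 -> reaches accept state q1 (live)
  q4 -> reaches {q2, q4}, no accept state (dead)

{q2, q4}


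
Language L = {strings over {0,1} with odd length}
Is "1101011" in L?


length = 7; 7 mod 2 = 1

Yes, "1101011" is in L


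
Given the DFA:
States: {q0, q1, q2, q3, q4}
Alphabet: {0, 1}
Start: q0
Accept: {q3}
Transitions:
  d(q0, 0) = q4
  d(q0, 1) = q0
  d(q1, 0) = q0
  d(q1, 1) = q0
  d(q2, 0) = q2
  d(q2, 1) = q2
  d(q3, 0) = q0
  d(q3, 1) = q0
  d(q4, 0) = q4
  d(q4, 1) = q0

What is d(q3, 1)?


Looking up transition d(q3, 1)

q0


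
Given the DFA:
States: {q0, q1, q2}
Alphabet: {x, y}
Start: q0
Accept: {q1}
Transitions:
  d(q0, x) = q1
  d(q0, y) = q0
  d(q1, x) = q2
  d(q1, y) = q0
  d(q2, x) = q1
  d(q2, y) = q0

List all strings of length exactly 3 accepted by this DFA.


All strings of length 3: 8 total
Accepted: 3

"xxx", "xyx", "yyx"


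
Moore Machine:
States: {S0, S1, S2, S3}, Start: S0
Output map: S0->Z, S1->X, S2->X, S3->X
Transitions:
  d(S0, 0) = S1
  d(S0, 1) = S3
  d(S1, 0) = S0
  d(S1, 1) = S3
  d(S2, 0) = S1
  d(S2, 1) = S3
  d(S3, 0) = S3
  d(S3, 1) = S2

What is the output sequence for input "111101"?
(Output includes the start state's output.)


Start: S0 (output Z)
  --1--> S3 (output X)
  --1--> S2 (output X)
  --1--> S3 (output X)
  --1--> S2 (output X)
  --0--> S1 (output X)
  --1--> S3 (output X)

"ZXXXXXX"


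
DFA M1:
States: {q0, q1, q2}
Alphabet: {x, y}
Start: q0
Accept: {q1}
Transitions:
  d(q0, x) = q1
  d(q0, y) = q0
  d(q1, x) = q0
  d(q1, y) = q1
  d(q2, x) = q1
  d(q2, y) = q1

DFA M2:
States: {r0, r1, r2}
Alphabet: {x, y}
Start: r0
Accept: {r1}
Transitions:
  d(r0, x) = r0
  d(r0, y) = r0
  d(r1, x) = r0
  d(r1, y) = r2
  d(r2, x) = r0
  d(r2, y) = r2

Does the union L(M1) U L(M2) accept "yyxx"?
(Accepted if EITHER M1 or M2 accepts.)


M1: final=q0 accepted=False
M2: final=r0 accepted=False

No, union rejects (neither accepts)


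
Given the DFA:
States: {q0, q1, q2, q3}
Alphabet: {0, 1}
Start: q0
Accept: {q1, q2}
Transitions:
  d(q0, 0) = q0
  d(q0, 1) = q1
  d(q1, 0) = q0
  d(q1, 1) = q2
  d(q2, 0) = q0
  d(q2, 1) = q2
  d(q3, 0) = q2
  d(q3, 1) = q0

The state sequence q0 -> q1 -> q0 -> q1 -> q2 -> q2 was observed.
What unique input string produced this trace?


Trace back each transition to find the symbol:
  q0 --[1]--> q1
  q1 --[0]--> q0
  q0 --[1]--> q1
  q1 --[1]--> q2
  q2 --[1]--> q2

"10111"


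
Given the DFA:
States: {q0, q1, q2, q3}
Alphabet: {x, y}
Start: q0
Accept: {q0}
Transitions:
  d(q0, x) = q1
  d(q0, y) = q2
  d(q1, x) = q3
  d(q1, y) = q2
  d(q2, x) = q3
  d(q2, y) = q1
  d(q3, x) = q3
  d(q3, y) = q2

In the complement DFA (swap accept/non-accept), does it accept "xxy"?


Trace: q0 -> q1 -> q3 -> q2
Final: q2
Original accept: {q0}
Complement: q2 is not in original accept

Yes, complement accepts (original rejects)


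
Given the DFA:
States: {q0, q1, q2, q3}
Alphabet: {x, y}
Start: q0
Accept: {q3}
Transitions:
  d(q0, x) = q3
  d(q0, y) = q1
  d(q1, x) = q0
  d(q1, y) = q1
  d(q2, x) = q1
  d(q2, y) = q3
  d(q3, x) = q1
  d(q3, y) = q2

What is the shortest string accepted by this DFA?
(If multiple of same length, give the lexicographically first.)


BFS by string length (lex-first path to each state shown):
  len 0: q0<-""
  len 1: q1<-"y", q3<-"x"
Found accept state at length 1.

"x"


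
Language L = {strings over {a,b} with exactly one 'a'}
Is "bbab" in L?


count('a') = 1

Yes, "bbab" is in L


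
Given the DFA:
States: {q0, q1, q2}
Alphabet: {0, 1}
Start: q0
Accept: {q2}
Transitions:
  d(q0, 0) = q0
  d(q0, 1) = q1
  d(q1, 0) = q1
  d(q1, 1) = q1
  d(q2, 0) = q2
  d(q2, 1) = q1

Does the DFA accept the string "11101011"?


Trace: q0 -> q1 -> q1 -> q1 -> q1 -> q1 -> q1 -> q1 -> q1
Final state: q1
Accept states: {q2}

No, rejected (final state q1 is not an accept state)


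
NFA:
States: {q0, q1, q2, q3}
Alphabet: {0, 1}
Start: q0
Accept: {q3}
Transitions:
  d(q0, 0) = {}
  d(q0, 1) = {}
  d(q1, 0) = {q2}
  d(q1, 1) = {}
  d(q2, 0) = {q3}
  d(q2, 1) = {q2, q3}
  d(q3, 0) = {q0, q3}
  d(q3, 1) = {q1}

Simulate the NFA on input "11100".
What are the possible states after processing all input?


Start: {q0}
  --1--> {}
  --1--> {}
  --1--> {}
  --0--> {}
  --0--> {}

{} (empty set, no valid transitions)


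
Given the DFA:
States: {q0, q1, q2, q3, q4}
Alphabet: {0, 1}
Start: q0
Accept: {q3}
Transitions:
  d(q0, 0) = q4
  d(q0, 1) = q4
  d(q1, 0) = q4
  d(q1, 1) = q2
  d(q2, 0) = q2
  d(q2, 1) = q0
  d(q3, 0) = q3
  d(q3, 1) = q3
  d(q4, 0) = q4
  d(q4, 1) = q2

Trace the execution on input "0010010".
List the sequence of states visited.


Input: 0010010
d(q0, 0) = q4
d(q4, 0) = q4
d(q4, 1) = q2
d(q2, 0) = q2
d(q2, 0) = q2
d(q2, 1) = q0
d(q0, 0) = q4


q0 -> q4 -> q4 -> q2 -> q2 -> q2 -> q0 -> q4


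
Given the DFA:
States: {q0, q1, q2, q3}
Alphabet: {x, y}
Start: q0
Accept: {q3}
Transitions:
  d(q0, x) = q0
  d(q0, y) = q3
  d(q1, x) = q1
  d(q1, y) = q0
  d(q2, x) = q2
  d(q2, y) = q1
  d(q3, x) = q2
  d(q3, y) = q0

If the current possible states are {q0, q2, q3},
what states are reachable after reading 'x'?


Apply transition on 'x' from each current state:
  d(q0, x) = q0
  d(q2, x) = q2
  d(q3, x) = q2

{q0, q2}


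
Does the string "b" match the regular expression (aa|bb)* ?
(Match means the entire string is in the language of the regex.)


|string| = 1; first = 'b'; last = 'b'

No, "b" does not match (aa|bb)*


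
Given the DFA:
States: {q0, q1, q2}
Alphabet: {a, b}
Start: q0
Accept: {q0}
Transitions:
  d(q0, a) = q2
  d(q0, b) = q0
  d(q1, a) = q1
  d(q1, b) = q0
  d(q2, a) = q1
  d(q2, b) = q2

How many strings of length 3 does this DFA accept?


Enumerating all length-3 strings:
  "aaa" -> q1 [reject]
  "aab" -> q0 [accept]
  "aba" -> q1 [reject]
  "abb" -> q2 [reject]
  "baa" -> q1 [reject]
  "bab" -> q2 [reject]
  "bba" -> q2 [reject]
  "bbb" -> q0 [accept]

2 out of 8


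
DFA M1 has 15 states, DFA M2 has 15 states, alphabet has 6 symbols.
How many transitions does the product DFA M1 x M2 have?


Product DFA has 15 * 15 = 225 states.
Each has 6 transitions: 225 * 6 = 1350

1350


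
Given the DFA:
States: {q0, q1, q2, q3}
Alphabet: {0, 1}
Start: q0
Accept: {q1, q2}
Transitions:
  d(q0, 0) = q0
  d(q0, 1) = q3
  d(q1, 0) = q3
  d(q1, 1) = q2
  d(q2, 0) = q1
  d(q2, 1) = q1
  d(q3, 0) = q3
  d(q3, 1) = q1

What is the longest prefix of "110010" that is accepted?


Run the DFA, marking each prefix where the state is accepting:
  "" -> q0 [reject]
  "1" -> q3 [reject]
  "11" -> q1 [accept]
  "110" -> q3 [reject]
  "1100" -> q3 [reject]
  "11001" -> q1 [accept]
  "110010" -> q3 [reject]

"11001"


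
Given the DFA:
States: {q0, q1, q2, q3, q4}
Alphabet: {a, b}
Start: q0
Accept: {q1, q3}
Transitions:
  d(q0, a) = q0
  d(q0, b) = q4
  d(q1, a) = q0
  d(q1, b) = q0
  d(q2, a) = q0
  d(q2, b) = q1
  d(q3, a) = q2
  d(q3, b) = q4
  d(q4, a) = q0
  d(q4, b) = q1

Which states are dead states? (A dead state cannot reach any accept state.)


Forward reachability from each state:
  q0 -> reaches accept state q1 (live)
  q1 -> reaches accept state q1 (live)
  q2 -> reaches accept state q1 (live)
  q3 -> reaches accept state q1 (live)
  q4 -> reaches accept state q1 (live)

None (all states can reach an accept state)


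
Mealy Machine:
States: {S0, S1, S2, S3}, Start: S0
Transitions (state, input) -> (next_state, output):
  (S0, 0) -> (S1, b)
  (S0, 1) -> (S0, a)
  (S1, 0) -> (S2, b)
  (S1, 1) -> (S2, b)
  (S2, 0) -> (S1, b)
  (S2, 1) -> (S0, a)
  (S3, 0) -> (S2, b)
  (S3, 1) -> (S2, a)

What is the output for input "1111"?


Step-by-step:
  (S0, 1) -> (S0, a)
  (S0, 1) -> (S0, a)
  (S0, 1) -> (S0, a)
  (S0, 1) -> (S0, a)

"aaaa"


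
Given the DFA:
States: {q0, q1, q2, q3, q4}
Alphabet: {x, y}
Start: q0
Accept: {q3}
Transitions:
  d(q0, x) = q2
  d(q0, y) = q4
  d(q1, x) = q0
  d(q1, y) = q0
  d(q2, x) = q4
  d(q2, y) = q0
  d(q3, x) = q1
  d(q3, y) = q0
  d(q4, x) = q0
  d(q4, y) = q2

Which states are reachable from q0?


BFS from q0:
  layer 0: {q0}
  layer 1: {q2, q4}

{q0, q2, q4}


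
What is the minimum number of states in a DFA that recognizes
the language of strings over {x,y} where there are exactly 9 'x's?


States: count = 0, 1, ..., 9 (that's 10 states), plus a dead state for count > 9.
Total: 10 + 1 = 11. Accept = count-9 state.

11
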